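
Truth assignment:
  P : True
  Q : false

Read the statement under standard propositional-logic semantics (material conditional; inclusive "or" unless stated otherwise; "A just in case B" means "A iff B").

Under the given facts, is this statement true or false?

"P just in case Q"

This is P ↔ Q.

P ↔ Q = T ↔ F = F

False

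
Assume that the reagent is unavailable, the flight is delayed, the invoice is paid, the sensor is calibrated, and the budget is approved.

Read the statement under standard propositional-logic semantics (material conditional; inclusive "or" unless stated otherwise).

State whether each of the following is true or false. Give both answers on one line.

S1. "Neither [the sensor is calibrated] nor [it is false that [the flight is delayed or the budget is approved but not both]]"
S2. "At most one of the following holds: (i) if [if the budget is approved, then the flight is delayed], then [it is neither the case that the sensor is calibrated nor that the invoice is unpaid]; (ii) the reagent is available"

S1 F, S2 T

Let S = "the sensor is calibrated" (True), Q = "the flight is delayed" (True), U = "the budget is approved" (True), R = "the invoice is paid" (True), P = "the reagent is available" (False).

S1: Parsed as S nor not (Q xor U)

Q xor U = True xor True = False
not (Q xor U) = not False = True
S nor not (Q xor U) = True nor True = False
So S1 is false.

S2: Formalization: ((U -> Q) -> (S nor not R)) nand P

U -> Q = True -> True = True
not R = not True = False
S nor not R = True nor False = False
(U -> Q) -> (S nor not R) = True -> False = False
((U -> Q) -> (S nor not R)) nand P = False nand False = True
Hence S2 is true.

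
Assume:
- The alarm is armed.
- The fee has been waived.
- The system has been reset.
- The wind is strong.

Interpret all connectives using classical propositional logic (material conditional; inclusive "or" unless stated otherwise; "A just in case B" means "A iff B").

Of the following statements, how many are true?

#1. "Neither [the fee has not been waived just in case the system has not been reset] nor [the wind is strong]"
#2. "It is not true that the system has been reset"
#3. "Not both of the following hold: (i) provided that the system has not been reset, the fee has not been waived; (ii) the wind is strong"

Let R = "the fee has been waived" (T), U = "the system has been reset" (T), M = "the wind is strong" (T).

#1: Parsed as (¬R ↔ ¬U) ↓ M

¬R = ¬T = F
¬U = ¬T = F
¬R ↔ ¬U = F ↔ F = T
(¬R ↔ ¬U) ↓ M = T ↓ T = F
Hence #1 is false.

#2: Formalization: ¬U

¬U = ¬T = F
Thus #2 is false.

#3: Formalization: (¬U → ¬R) ↑ M

¬U = ¬T = F
¬R = ¬T = F
¬U → ¬R = F → F = T
(¬U → ¬R) ↑ M = T ↑ T = F
Hence #3 is false.

0 of the 3 statements are true (none).

0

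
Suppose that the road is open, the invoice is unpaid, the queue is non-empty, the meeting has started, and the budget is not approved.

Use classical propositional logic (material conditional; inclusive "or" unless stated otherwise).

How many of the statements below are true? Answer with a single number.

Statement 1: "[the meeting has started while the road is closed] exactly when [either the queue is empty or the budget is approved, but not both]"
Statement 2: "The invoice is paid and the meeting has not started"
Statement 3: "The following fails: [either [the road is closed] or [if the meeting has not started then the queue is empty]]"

1

Let R = "the meeting has started" (T), P = "the road is closed" (F), K = "the queue is empty" (F), G = "the budget is approved" (F), V = "the invoice is paid" (F).

Statement 1: Formalization: (R & P) <-> (K xor G)

R & P = T & F = F
K xor G = F xor F = F
(R & P) <-> (K xor G) = F <-> F = T
So Statement 1 is true.

Statement 2: In symbols: V & ~R

~R = ~T = F
V & ~R = F & F = F
Hence Statement 2 is false.

Statement 3: Formalization: ~(P | (~R -> K))

~R = ~T = F
~R -> K = F -> F = T
P | (~R -> K) = F | T = T
~(P | (~R -> K)) = ~T = F
Hence Statement 3 is false.

True statements: 1.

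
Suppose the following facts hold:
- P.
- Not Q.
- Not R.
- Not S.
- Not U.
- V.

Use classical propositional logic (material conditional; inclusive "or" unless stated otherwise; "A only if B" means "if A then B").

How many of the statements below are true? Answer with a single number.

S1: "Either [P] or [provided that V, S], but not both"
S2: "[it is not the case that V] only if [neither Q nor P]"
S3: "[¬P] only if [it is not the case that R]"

S1: Parsed as P xor (V -> S)

V -> S = T -> F = F
P xor (V -> S) = T xor F = T
Hence S1 is true.

S2: Formalization: ~V -> (Q nor P)

~V = ~T = F
Q nor P = F nor T = F
~V -> (Q nor P) = F -> F = T
So S2 is true.

S3: Parsed as ~P -> ~R

~P = ~T = F
~R = ~F = T
~P -> ~R = F -> T = T
Hence S3 is true.

True statements: 3 (S1, S2, S3).

3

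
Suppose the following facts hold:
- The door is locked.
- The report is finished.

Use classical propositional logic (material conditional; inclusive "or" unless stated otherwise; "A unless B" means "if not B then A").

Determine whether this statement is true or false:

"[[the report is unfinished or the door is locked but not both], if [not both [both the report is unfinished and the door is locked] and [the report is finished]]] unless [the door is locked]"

True.

Let Q = "the report is finished" (T), P = "the door is locked" (T).
Formalization: (((~Q & P) nand Q) -> (~Q xor P)) | P

~Q = ~T = F
~Q & P = F & T = F
(~Q & P) nand Q = F nand T = T
~Q = ~T = F
~Q xor P = F xor T = T
((~Q & P) nand Q) -> (~Q xor P) = T -> T = T
(((~Q & P) nand Q) -> (~Q xor P)) | P = T | T = T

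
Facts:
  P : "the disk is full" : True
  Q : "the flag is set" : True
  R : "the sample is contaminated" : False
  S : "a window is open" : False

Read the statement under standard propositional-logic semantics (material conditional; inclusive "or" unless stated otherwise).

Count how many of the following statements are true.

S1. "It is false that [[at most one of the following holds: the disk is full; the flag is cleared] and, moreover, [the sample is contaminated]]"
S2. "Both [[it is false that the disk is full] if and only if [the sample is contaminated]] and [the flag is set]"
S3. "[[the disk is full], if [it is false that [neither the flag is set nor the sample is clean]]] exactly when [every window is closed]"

3

S1: In symbols: ¬((P ↑ ¬Q) ∧ R)

¬Q = ¬T = F
P ↑ ¬Q = T ↑ F = T
(P ↑ ¬Q) ∧ R = T ∧ F = F
¬((P ↑ ¬Q) ∧ R) = ¬F = T
So S1 is true.

S2: Parsed as (¬P ↔ R) ∧ Q

¬P = ¬T = F
¬P ↔ R = F ↔ F = T
(¬P ↔ R) ∧ Q = T ∧ T = T
Thus S2 is true.

S3: Parsed as (¬(Q ↓ ¬R) → P) ↔ ¬S

¬R = ¬F = T
Q ↓ ¬R = T ↓ T = F
¬(Q ↓ ¬R) = ¬F = T
¬(Q ↓ ¬R) → P = T → T = T
¬S = ¬F = T
(¬(Q ↓ ¬R) → P) ↔ ¬S = T ↔ T = T
Thus S3 is true.

True statements: 3 (S1, S2, S3).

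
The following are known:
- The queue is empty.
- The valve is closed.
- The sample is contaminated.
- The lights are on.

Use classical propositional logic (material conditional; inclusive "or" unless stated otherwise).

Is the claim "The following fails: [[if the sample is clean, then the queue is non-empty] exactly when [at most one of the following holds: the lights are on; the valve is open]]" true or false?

False.

Let R = "the sample is contaminated" (T), P = "the queue is empty" (T), S = "the lights are on" (T), Q = "the valve is open" (F).
This is ¬((¬R → ¬P) ↔ (S ↑ Q)).

¬R = ¬T = F
¬P = ¬T = F
¬R → ¬P = F → F = T
S ↑ Q = T ↑ F = T
(¬R → ¬P) ↔ (S ↑ Q) = T ↔ T = T
¬((¬R → ¬P) ↔ (S ↑ Q)) = ¬T = F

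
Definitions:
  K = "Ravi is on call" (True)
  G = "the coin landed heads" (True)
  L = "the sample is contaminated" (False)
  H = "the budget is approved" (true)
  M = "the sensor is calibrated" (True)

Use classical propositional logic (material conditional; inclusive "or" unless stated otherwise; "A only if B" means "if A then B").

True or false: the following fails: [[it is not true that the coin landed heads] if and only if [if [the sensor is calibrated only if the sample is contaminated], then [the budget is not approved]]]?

Parsed as not (not G iff ((M -> L) -> not H))

not G = not True = False
M -> L = True -> False = False
not H = not True = False
(M -> L) -> not H = False -> False = True
not G iff ((M -> L) -> not H) = False iff True = False
not (not G iff ((M -> L) -> not H)) = not False = True

The statement is true.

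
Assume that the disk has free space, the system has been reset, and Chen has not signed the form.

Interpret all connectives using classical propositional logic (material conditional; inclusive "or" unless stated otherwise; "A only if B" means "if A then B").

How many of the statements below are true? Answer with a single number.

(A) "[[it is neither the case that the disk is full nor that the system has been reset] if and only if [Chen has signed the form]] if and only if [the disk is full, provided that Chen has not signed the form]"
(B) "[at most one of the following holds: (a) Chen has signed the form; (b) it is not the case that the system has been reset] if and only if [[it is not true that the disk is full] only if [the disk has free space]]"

Let P = "the disk is full" (F), Q = "the system has been reset" (T), R = "Chen has signed the form" (F).

(A): Formalization: ((P ↓ Q) ↔ R) ↔ (¬R → P)

P ↓ Q = F ↓ T = F
(P ↓ Q) ↔ R = F ↔ F = T
¬R = ¬F = T
¬R → P = T → F = F
((P ↓ Q) ↔ R) ↔ (¬R → P) = T ↔ F = F
Thus (A) is false.

(B): Parsed as (R ↑ ¬Q) ↔ (¬P → ¬P)

¬Q = ¬T = F
R ↑ ¬Q = F ↑ F = T
¬P = ¬F = T
¬P = ¬F = T
¬P → ¬P = T → T = T
(R ↑ ¬Q) ↔ (¬P → ¬P) = T ↔ T = T
Hence (B) is true.

Count: 1.

1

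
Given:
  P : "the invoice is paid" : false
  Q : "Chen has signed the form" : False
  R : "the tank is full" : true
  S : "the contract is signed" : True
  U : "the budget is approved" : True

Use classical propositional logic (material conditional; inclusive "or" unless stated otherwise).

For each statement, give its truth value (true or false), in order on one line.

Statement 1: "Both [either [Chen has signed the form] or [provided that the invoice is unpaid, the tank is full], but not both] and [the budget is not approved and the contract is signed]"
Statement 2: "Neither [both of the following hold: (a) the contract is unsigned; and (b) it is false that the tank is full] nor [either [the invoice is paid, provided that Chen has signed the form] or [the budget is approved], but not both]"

Statement 1: This is (Q ⊕ (¬P → R)) ∧ (¬U ∧ S).

¬P = ¬F = T
¬P → R = T → T = T
Q ⊕ (¬P → R) = F ⊕ T = T
¬U = ¬T = F
¬U ∧ S = F ∧ T = F
(Q ⊕ (¬P → R)) ∧ (¬U ∧ S) = T ∧ F = F
So Statement 1 is false.

Statement 2: Formalization: (¬S ∧ ¬R) ↓ ((Q → P) ⊕ U)

¬S = ¬T = F
¬R = ¬T = F
¬S ∧ ¬R = F ∧ F = F
Q → P = F → F = T
(Q → P) ⊕ U = T ⊕ T = F
(¬S ∧ ¬R) ↓ ((Q → P) ⊕ U) = F ↓ F = T
Hence Statement 2 is true.

Statement 1 false, Statement 2 true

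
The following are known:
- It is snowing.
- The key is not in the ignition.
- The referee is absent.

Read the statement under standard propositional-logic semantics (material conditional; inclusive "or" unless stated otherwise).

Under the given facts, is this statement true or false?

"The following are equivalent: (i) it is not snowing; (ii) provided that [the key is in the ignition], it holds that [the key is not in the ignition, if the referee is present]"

Let P = "it is snowing" (True), Q = "the key is in the ignition" (False), R = "the referee is present" (False).
This is not P iff (Q -> (R -> not Q)).

not P = not True = False
not Q = not False = True
R -> not Q = False -> True = True
Q -> (R -> not Q) = False -> True = True
not P iff (Q -> (R -> not Q)) = False iff True = False

False.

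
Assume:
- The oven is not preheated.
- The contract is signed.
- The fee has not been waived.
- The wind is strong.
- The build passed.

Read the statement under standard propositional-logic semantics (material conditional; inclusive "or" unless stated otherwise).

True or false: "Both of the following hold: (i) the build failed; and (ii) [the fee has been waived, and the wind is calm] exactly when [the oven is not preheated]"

false

Let U = "the build passed" (T), R = "the fee has been waived" (F), S = "the wind is strong" (T), P = "the oven is preheated" (F).
This is ~U & ((R & ~S) <-> ~P).

~U = ~T = F
~S = ~T = F
R & ~S = F & F = F
~P = ~F = T
(R & ~S) <-> ~P = F <-> T = F
~U & ((R & ~S) <-> ~P) = F & F = F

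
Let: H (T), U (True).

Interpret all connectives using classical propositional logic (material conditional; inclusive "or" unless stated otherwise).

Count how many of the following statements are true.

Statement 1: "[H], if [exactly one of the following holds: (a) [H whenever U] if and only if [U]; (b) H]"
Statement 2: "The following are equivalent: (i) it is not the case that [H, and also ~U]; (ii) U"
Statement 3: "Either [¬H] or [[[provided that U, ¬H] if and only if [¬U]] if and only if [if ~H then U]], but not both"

Statement 1: This is (((U -> H) iff U) xor H) -> H.

U -> H = True -> True = True
(U -> H) iff U = True iff True = True
((U -> H) iff U) xor H = True xor True = False
(((U -> H) iff U) xor H) -> H = False -> True = True
So Statement 1 is true.

Statement 2: Parsed as not (H and not U) iff U

not U = not True = False
H and not U = True and False = False
not (H and not U) = not False = True
not (H and not U) iff U = True iff True = True
Hence Statement 2 is true.

Statement 3: Formalization: not H xor (((U -> not H) iff not U) iff (not H -> U))

not H = not True = False
not H = not True = False
U -> not H = True -> False = False
not U = not True = False
(U -> not H) iff not U = False iff False = True
not H = not True = False
not H -> U = False -> True = True
((U -> not H) iff not U) iff (not H -> U) = True iff True = True
not H xor (((U -> not H) iff not U) iff (not H -> U)) = False xor True = True
Thus Statement 3 is true.

Count: 3.

3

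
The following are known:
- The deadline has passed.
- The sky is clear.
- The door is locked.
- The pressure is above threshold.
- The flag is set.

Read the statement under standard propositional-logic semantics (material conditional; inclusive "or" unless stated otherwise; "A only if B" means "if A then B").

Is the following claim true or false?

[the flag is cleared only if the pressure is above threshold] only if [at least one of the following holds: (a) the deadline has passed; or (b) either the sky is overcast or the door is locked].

Let U = "the flag is set" (T), H = "the pressure is above threshold" (T), G = "the deadline has passed" (T), L = "the sky is overcast" (F), P = "the door is locked" (T).
This is (¬U → H) → (G ∨ (L ∨ P)).

¬U = ¬T = F
¬U → H = F → T = T
L ∨ P = F ∨ T = T
G ∨ (L ∨ P) = T ∨ T = T
(¬U → H) → (G ∨ (L ∨ P)) = T → T = T

True.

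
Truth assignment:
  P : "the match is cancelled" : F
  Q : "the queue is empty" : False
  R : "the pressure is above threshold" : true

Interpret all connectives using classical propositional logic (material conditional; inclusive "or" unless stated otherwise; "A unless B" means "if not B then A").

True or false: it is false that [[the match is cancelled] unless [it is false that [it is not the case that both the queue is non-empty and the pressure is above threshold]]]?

This is not (P or not (not Q nand R)).

not Q = not False = True
not Q nand R = True nand True = False
not (not Q nand R) = not False = True
P or not (not Q nand R) = False or True = True
not (P or not (not Q nand R)) = not True = False

False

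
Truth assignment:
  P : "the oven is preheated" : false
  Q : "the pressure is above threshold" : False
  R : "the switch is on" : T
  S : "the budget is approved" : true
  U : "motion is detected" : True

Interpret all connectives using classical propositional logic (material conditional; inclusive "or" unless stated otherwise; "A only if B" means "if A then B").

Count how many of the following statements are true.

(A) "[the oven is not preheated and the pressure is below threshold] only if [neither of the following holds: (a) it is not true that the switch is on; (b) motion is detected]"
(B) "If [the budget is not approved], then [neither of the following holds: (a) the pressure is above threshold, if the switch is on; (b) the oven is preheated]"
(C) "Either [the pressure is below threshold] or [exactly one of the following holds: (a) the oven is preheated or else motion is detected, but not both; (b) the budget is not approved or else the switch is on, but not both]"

(A): Formalization: (not P and not Q) -> (not R nor U)

not P = not False = True
not Q = not False = True
not P and not Q = True and True = True
not R = not True = False
not R nor U = False nor True = False
(not P and not Q) -> (not R nor U) = True -> False = False
So (A) is false.

(B): In symbols: not S -> ((R -> Q) nor P)

not S = not True = False
R -> Q = True -> False = False
(R -> Q) nor P = False nor False = True
not S -> ((R -> Q) nor P) = False -> True = True
So (B) is true.

(C): This is not Q or ((P xor U) xor (not S xor R)).

not Q = not False = True
P xor U = False xor True = True
not S = not True = False
not S xor R = False xor True = True
(P xor U) xor (not S xor R) = True xor True = False
not Q or ((P xor U) xor (not S xor R)) = True or False = True
Thus (C) is true.

Count: 2.

2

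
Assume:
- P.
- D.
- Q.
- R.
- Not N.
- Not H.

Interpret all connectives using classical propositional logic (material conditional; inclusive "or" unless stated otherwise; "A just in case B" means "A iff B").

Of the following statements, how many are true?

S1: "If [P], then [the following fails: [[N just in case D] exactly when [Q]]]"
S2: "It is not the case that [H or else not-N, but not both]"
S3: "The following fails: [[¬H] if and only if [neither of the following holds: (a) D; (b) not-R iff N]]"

S1: In symbols: P -> ~((N <-> D) <-> Q)

N <-> D = F <-> T = F
(N <-> D) <-> Q = F <-> T = F
~((N <-> D) <-> Q) = ~F = T
P -> ~((N <-> D) <-> Q) = T -> T = T
Thus S1 is true.

S2: Formalization: ~(H xor ~N)

~N = ~F = T
H xor ~N = F xor T = T
~(H xor ~N) = ~T = F
Thus S2 is false.

S3: This is ~(~H <-> (D nor (~R <-> N))).

~H = ~F = T
~R = ~T = F
~R <-> N = F <-> F = T
D nor (~R <-> N) = T nor T = F
~H <-> (D nor (~R <-> N)) = T <-> F = F
~(~H <-> (D nor (~R <-> N))) = ~F = T
Hence S3 is true.

Count: 2.

2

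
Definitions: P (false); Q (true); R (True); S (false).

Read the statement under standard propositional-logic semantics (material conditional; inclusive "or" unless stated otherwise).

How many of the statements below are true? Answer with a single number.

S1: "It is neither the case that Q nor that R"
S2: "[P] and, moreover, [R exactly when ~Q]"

S1: This is Q ↓ R.

Q ↓ R = T ↓ T = F
Hence S1 is false.

S2: Formalization: P ∧ (R ↔ ¬Q)

¬Q = ¬T = F
R ↔ ¬Q = T ↔ F = F
P ∧ (R ↔ ¬Q) = F ∧ F = F
Hence S2 is false.

True statements: 0 (none).

0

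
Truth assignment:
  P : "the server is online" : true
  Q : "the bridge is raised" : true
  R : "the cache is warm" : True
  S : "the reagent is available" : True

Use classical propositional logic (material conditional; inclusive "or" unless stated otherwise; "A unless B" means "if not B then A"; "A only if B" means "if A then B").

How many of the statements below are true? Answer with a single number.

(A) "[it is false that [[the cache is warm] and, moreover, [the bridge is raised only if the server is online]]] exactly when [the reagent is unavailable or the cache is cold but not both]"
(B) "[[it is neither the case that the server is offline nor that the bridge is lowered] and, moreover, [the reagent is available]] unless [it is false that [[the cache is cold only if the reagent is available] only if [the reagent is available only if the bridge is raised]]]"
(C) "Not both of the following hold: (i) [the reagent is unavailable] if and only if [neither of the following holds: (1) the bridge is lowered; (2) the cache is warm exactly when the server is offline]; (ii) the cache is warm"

3

(A): In symbols: ~(R & (Q -> P)) <-> (~S xor ~R)

Q -> P = T -> T = T
R & (Q -> P) = T & T = T
~(R & (Q -> P)) = ~T = F
~S = ~T = F
~R = ~T = F
~S xor ~R = F xor F = F
~(R & (Q -> P)) <-> (~S xor ~R) = F <-> F = T
Hence (A) is true.

(B): This is ((~P nor ~Q) & S) | ~((~R -> S) -> (S -> Q)).

~P = ~T = F
~Q = ~T = F
~P nor ~Q = F nor F = T
(~P nor ~Q) & S = T & T = T
~R = ~T = F
~R -> S = F -> T = T
S -> Q = T -> T = T
(~R -> S) -> (S -> Q) = T -> T = T
~((~R -> S) -> (S -> Q)) = ~T = F
((~P nor ~Q) & S) | ~((~R -> S) -> (S -> Q)) = T | F = T
So (B) is true.

(C): In symbols: (~S <-> (~Q nor (R <-> ~P))) nand R

~S = ~T = F
~Q = ~T = F
~P = ~T = F
R <-> ~P = T <-> F = F
~Q nor (R <-> ~P) = F nor F = T
~S <-> (~Q nor (R <-> ~P)) = F <-> T = F
(~S <-> (~Q nor (R <-> ~P))) nand R = F nand T = T
So (C) is true.

3 of the 3 statements are true ((A), (B), (C)).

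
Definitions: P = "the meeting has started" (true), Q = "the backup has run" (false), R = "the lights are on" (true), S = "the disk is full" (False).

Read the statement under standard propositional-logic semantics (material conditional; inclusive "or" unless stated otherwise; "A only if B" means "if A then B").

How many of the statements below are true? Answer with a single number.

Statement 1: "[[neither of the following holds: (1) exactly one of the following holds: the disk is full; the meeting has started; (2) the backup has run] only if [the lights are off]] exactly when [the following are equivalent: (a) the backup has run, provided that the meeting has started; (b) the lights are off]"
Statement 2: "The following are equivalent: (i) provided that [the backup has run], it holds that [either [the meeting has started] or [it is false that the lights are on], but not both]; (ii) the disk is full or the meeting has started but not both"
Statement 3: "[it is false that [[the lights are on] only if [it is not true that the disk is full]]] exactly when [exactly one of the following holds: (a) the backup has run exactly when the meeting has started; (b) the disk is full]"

3

Statement 1: This is (((S ⊕ P) ↓ Q) → ¬R) ↔ ((P → Q) ↔ ¬R).

S ⊕ P = F ⊕ T = T
(S ⊕ P) ↓ Q = T ↓ F = F
¬R = ¬T = F
((S ⊕ P) ↓ Q) → ¬R = F → F = T
P → Q = T → F = F
¬R = ¬T = F
(P → Q) ↔ ¬R = F ↔ F = T
(((S ⊕ P) ↓ Q) → ¬R) ↔ ((P → Q) ↔ ¬R) = T ↔ T = T
Hence Statement 1 is true.

Statement 2: This is (Q → (P ⊕ ¬R)) ↔ (S ⊕ P).

¬R = ¬T = F
P ⊕ ¬R = T ⊕ F = T
Q → (P ⊕ ¬R) = F → T = T
S ⊕ P = F ⊕ T = T
(Q → (P ⊕ ¬R)) ↔ (S ⊕ P) = T ↔ T = T
Hence Statement 2 is true.

Statement 3: In symbols: ¬(R → ¬S) ↔ ((Q ↔ P) ⊕ S)

¬S = ¬F = T
R → ¬S = T → T = T
¬(R → ¬S) = ¬T = F
Q ↔ P = F ↔ T = F
(Q ↔ P) ⊕ S = F ⊕ F = F
¬(R → ¬S) ↔ ((Q ↔ P) ⊕ S) = F ↔ F = T
Hence Statement 3 is true.

True statements: 3 (Statement 1, Statement 2, Statement 3).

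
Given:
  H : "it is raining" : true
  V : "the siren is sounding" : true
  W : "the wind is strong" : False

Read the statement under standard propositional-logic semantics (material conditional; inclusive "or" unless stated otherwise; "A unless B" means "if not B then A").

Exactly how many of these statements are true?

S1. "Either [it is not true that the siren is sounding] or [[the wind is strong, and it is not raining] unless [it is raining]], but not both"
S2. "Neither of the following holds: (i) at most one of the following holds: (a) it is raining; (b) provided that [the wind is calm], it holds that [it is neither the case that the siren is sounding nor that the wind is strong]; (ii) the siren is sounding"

S1: Parsed as not V xor ((W and not H) or H)

not V = not True = False
not H = not True = False
W and not H = False and False = False
(W and not H) or H = False or True = True
not V xor ((W and not H) or H) = False xor True = True
Thus S1 is true.

S2: In symbols: (H nand (not W -> (V nor W))) nor V

not W = not False = True
V nor W = True nor False = False
not W -> (V nor W) = True -> False = False
H nand (not W -> (V nor W)) = True nand False = True
(H nand (not W -> (V nor W))) nor V = True nor True = False
So S2 is false.

1 of the 2 statements is true (S1).

1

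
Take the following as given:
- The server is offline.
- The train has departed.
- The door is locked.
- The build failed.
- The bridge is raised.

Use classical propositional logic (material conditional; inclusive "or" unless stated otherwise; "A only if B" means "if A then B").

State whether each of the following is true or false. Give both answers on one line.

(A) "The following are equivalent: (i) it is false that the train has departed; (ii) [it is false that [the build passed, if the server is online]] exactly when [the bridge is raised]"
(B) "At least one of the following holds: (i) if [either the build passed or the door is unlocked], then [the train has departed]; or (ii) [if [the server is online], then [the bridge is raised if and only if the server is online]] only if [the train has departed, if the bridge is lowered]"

Let Q = "the train has departed" (True), L = "the server is online" (False), W = "the build passed" (False), D = "the bridge is raised" (True), K = "the door is locked" (True).

(A): In symbols: not Q iff (not (L -> W) iff D)

not Q = not True = False
L -> W = False -> False = True
not (L -> W) = not True = False
not (L -> W) iff D = False iff True = False
not Q iff (not (L -> W) iff D) = False iff False = True
Hence (A) is true.

(B): In symbols: ((W or not K) -> Q) or ((L -> (D iff L)) -> (not D -> Q))

not K = not True = False
W or not K = False or False = False
(W or not K) -> Q = False -> True = True
D iff L = True iff False = False
L -> (D iff L) = False -> False = True
not D = not True = False
not D -> Q = False -> True = True
(L -> (D iff L)) -> (not D -> Q) = True -> True = True
((W or not K) -> Q) or ((L -> (D iff L)) -> (not D -> Q)) = True or True = True
Hence (B) is true.

(A) True; (B) True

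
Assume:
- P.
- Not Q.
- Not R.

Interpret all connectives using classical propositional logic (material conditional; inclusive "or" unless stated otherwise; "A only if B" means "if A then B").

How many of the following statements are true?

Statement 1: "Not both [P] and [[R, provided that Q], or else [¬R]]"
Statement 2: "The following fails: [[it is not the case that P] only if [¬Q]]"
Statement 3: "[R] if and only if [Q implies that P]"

0

Statement 1: In symbols: P nand ((Q -> R) or not R)

Q -> R = False -> False = True
not R = not False = True
(Q -> R) or not R = True or True = True
P nand ((Q -> R) or not R) = True nand True = False
Hence Statement 1 is false.

Statement 2: Parsed as not (not P -> not Q)

not P = not True = False
not Q = not False = True
not P -> not Q = False -> True = True
not (not P -> not Q) = not True = False
Hence Statement 2 is false.

Statement 3: In symbols: R iff (Q -> P)

Q -> P = False -> True = True
R iff (Q -> P) = False iff True = False
Thus Statement 3 is false.

Count: 0.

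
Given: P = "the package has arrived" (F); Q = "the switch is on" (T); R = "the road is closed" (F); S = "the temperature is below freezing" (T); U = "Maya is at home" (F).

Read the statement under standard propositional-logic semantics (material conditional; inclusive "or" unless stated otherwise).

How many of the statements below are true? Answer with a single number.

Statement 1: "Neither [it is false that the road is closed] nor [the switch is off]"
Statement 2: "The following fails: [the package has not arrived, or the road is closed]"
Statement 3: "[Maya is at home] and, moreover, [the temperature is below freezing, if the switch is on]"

0

Statement 1: This is ~R nor ~Q.

~R = ~F = T
~Q = ~T = F
~R nor ~Q = T nor F = F
Hence Statement 1 is false.

Statement 2: In symbols: ~(~P | R)

~P = ~F = T
~P | R = T | F = T
~(~P | R) = ~T = F
So Statement 2 is false.

Statement 3: Parsed as U & (Q -> S)

Q -> S = T -> T = T
U & (Q -> S) = F & T = F
So Statement 3 is false.

Count: 0.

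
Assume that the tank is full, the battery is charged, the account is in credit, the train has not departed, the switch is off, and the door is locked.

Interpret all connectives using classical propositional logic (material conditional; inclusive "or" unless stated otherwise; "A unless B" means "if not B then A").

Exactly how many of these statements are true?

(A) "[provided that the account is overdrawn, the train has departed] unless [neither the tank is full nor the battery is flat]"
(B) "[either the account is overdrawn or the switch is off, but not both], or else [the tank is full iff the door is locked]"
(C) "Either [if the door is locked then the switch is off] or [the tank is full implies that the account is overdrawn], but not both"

3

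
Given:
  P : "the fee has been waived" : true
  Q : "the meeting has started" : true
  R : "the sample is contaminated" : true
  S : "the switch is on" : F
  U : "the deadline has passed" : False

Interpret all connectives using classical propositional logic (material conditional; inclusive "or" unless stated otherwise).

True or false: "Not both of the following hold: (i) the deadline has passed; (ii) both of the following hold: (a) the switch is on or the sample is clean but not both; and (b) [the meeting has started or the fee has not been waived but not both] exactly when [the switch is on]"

True.

Values: U=False, S=False, R=True, Q=True, P=True.
In symbols: U nand ((S xor not R) and ((Q xor not P) iff S))

not R = not True = False
S xor not R = False xor False = False
not P = not True = False
Q xor not P = True xor False = True
(Q xor not P) iff S = True iff False = False
(S xor not R) and ((Q xor not P) iff S) = False and False = False
U nand ((S xor not R) and ((Q xor not P) iff S)) = False nand False = True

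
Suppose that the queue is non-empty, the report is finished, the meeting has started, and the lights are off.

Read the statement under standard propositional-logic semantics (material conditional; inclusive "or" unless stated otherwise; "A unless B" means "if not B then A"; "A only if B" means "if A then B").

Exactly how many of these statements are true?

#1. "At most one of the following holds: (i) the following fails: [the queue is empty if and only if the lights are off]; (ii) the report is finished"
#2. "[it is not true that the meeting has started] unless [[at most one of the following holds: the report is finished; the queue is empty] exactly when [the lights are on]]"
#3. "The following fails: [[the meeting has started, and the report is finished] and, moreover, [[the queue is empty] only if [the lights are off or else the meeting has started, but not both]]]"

Let P = "the queue is empty" (F), S = "the lights are on" (F), Q = "the report is finished" (T), R = "the meeting has started" (T).

#1: Formalization: ¬(P ↔ ¬S) ↑ Q

¬S = ¬F = T
P ↔ ¬S = F ↔ T = F
¬(P ↔ ¬S) = ¬F = T
¬(P ↔ ¬S) ↑ Q = T ↑ T = F
So #1 is false.

#2: This is ¬R ∨ ((Q ↑ P) ↔ S).

¬R = ¬T = F
Q ↑ P = T ↑ F = T
(Q ↑ P) ↔ S = T ↔ F = F
¬R ∨ ((Q ↑ P) ↔ S) = F ∨ F = F
So #2 is false.

#3: Parsed as ¬((R ∧ Q) ∧ (P → (¬S ⊕ R)))

R ∧ Q = T ∧ T = T
¬S = ¬F = T
¬S ⊕ R = T ⊕ T = F
P → (¬S ⊕ R) = F → F = T
(R ∧ Q) ∧ (P → (¬S ⊕ R)) = T ∧ T = T
¬((R ∧ Q) ∧ (P → (¬S ⊕ R))) = ¬T = F
So #3 is false.

True statements: 0 (none).

0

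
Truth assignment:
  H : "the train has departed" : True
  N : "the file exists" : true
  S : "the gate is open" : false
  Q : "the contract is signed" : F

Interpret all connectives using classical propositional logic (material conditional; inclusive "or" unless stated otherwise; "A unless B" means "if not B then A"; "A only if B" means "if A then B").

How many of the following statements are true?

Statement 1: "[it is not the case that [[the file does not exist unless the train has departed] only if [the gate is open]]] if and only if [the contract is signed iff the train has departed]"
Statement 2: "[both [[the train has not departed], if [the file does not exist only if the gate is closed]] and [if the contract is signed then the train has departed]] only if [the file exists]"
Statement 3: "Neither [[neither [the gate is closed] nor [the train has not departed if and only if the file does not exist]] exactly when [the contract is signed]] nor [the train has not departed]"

1

Statement 1: Parsed as ~((~N | H) -> S) <-> (Q <-> H)

~N = ~T = F
~N | H = F | T = T
(~N | H) -> S = T -> F = F
~((~N | H) -> S) = ~F = T
Q <-> H = F <-> T = F
~((~N | H) -> S) <-> (Q <-> H) = T <-> F = F
Hence Statement 1 is false.

Statement 2: Parsed as (((~N -> ~S) -> ~H) & (Q -> H)) -> N

~N = ~T = F
~S = ~F = T
~N -> ~S = F -> T = T
~H = ~T = F
(~N -> ~S) -> ~H = T -> F = F
Q -> H = F -> T = T
((~N -> ~S) -> ~H) & (Q -> H) = F & T = F
(((~N -> ~S) -> ~H) & (Q -> H)) -> N = F -> T = T
So Statement 2 is true.

Statement 3: This is ((~S nor (~H <-> ~N)) <-> Q) nor ~H.

~S = ~F = T
~H = ~T = F
~N = ~T = F
~H <-> ~N = F <-> F = T
~S nor (~H <-> ~N) = T nor T = F
(~S nor (~H <-> ~N)) <-> Q = F <-> F = T
~H = ~T = F
((~S nor (~H <-> ~N)) <-> Q) nor ~H = T nor F = F
Hence Statement 3 is false.

1 of the 3 statements is true (Statement 2).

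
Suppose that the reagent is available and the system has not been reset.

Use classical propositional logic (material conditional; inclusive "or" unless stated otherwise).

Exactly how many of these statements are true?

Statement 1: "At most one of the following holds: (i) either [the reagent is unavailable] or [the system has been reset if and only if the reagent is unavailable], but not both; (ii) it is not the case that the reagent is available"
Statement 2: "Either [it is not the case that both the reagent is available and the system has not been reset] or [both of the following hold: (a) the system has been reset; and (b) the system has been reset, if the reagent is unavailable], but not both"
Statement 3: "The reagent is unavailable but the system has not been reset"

1

Let P = "the reagent is available" (True), Q = "the system has been reset" (False).

Statement 1: In symbols: (not P xor (Q iff not P)) nand not P

not P = not True = False
not P = not True = False
Q iff not P = False iff False = True
not P xor (Q iff not P) = False xor True = True
not P = not True = False
(not P xor (Q iff not P)) nand not P = True nand False = True
So Statement 1 is true.

Statement 2: In symbols: (P nand not Q) xor (Q and (not P -> Q))

not Q = not False = True
P nand not Q = True nand True = False
not P = not True = False
not P -> Q = False -> False = True
Q and (not P -> Q) = False and True = False
(P nand not Q) xor (Q and (not P -> Q)) = False xor False = False
Thus Statement 2 is false.

Statement 3: Formalization: not P and not Q

not P = not True = False
not Q = not False = True
not P and not Q = False and True = False
So Statement 3 is false.

True statements: 1 (Statement 1).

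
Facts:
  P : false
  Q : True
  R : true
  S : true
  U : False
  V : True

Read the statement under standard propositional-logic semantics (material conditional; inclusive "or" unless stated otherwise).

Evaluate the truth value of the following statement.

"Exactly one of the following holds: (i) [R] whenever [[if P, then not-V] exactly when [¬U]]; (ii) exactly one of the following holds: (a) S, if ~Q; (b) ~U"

Formalization: (((P → ¬V) ↔ ¬U) → R) ⊕ ((¬Q → S) ⊕ ¬U)

¬V = ¬T = F
P → ¬V = F → F = T
¬U = ¬F = T
(P → ¬V) ↔ ¬U = T ↔ T = T
((P → ¬V) ↔ ¬U) → R = T → T = T
¬Q = ¬T = F
¬Q → S = F → T = T
¬U = ¬F = T
(¬Q → S) ⊕ ¬U = T ⊕ T = F
(((P → ¬V) ↔ ¬U) → R) ⊕ ((¬Q → S) ⊕ ¬U) = T ⊕ F = T

True.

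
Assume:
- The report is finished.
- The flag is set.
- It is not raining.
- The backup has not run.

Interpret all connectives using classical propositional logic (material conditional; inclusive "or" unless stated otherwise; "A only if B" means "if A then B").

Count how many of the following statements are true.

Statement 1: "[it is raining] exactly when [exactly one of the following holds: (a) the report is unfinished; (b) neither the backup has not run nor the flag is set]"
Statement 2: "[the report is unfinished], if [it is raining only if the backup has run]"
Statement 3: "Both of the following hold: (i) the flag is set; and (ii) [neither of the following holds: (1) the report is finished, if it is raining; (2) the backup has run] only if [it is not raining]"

Let M = "it is raining" (F), H = "the report is finished" (T), L = "the backup has run" (F), V = "the flag is set" (T).

Statement 1: This is M <-> (~H xor (~L nor V)).

~H = ~T = F
~L = ~F = T
~L nor V = T nor T = F
~H xor (~L nor V) = F xor F = F
M <-> (~H xor (~L nor V)) = F <-> F = T
So Statement 1 is true.

Statement 2: Parsed as (M -> L) -> ~H

M -> L = F -> F = T
~H = ~T = F
(M -> L) -> ~H = T -> F = F
So Statement 2 is false.

Statement 3: Parsed as V & (((M -> H) nor L) -> ~M)

M -> H = F -> T = T
(M -> H) nor L = T nor F = F
~M = ~F = T
((M -> H) nor L) -> ~M = F -> T = T
V & (((M -> H) nor L) -> ~M) = T & T = T
Thus Statement 3 is true.

Count: 2.

2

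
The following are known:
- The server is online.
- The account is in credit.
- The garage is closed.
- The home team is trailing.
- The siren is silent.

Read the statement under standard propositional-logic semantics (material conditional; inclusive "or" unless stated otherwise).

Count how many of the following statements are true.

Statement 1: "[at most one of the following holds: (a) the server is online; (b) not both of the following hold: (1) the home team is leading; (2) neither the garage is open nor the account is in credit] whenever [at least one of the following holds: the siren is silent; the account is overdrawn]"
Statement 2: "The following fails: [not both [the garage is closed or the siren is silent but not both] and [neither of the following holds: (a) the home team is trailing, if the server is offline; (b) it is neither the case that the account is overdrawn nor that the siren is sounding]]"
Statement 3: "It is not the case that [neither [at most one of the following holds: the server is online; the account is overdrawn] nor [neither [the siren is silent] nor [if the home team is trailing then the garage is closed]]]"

1

Let W = "the siren is sounding" (False), R = "the account is overdrawn" (False), U = "the server is online" (True), H = "the home team is leading" (False), D = "the garage is closed" (True).

Statement 1: Formalization: (not W or R) -> (U nand (H nand (not D nor not R)))

not W = not False = True
not W or R = True or False = True
not D = not True = False
not R = not False = True
not D nor not R = False nor True = False
H nand (not D nor not R) = False nand False = True
U nand (H nand (not D nor not R)) = True nand True = False
(not W or R) -> (U nand (H nand (not D nor not R))) = True -> False = False
Hence Statement 1 is false.

Statement 2: This is not ((D xor not W) nand ((not U -> not H) nor (R nor W))).

not W = not False = True
D xor not W = True xor True = False
not U = not True = False
not H = not False = True
not U -> not H = False -> True = True
R nor W = False nor False = True
(not U -> not H) nor (R nor W) = True nor True = False
(D xor not W) nand ((not U -> not H) nor (R nor W)) = False nand False = True
not ((D xor not W) nand ((not U -> not H) nor (R nor W))) = not True = False
Hence Statement 2 is false.

Statement 3: Formalization: not ((U nand R) nor (not W nor (not H -> D)))

U nand R = True nand False = True
not W = not False = True
not H = not False = True
not H -> D = True -> True = True
not W nor (not H -> D) = True nor True = False
(U nand R) nor (not W nor (not H -> D)) = True nor False = False
not ((U nand R) nor (not W nor (not H -> D))) = not False = True
Hence Statement 3 is true.

1 of the 3 statements is true (Statement 3).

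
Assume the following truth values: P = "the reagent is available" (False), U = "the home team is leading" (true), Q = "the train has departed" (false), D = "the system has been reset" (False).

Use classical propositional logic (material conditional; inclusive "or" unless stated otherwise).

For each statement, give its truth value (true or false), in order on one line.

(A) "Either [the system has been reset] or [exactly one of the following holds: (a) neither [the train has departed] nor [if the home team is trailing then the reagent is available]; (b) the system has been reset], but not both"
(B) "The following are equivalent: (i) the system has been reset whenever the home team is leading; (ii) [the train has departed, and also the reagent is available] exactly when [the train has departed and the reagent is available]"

(A) false; (B) false

(A): This is D xor ((Q nor (not U -> P)) xor D).

not U = not True = False
not U -> P = False -> False = True
Q nor (not U -> P) = False nor True = False
(Q nor (not U -> P)) xor D = False xor False = False
D xor ((Q nor (not U -> P)) xor D) = False xor False = False
Hence (A) is false.

(B): In symbols: (U -> D) iff ((Q and P) iff (Q and P))

U -> D = True -> False = False
Q and P = False and False = False
Q and P = False and False = False
(Q and P) iff (Q and P) = False iff False = True
(U -> D) iff ((Q and P) iff (Q and P)) = False iff True = False
So (B) is false.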